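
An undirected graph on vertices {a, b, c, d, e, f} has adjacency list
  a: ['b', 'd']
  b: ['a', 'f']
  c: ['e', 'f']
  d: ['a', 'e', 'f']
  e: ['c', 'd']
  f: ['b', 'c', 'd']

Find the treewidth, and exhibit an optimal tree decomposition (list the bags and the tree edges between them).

Treewidth 2.
One optimal decomposition is:
Bags: B1 = {a, b, d}  B2 = {b, d, f}  B3 = {d, e, f}  B4 = {c, e, f}
Tree: B1–B2, B2–B3, B3–B4

Each bag holds 3 vertices, so the decomposition has width 2, which upper-bounds the treewidth. For the lower bound, G contains the cycle a–b–f–d–a, so G is not a forest; only forests have treewidth ≤ 1, hence tw(G) ≥ 2. Therefore the treewidth is 2.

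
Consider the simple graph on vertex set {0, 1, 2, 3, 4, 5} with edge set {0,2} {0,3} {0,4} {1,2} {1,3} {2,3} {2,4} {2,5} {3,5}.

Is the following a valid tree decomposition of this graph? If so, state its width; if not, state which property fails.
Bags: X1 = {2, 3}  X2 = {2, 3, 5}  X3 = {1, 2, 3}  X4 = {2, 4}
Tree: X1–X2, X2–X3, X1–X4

No — vertex 0 appears in no bag.

A tree decomposition must satisfy three properties: every vertex lies in some bag; for every edge, both endpoints lie together in some bag; and for every vertex, the bags containing it form a connected subtree. Here vertex 0 appears in no bag, so the decomposition is invalid.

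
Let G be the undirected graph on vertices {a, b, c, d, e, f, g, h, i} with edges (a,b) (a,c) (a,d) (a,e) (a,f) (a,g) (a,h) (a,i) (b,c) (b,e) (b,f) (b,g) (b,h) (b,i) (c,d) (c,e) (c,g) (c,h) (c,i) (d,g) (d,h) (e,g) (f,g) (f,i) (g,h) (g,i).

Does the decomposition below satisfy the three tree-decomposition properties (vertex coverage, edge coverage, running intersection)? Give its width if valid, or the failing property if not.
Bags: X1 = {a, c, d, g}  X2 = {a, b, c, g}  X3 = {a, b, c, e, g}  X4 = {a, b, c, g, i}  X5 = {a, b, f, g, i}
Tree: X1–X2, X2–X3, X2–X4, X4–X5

No — vertex h appears in no bag.

A tree decomposition must satisfy three properties: every vertex lies in some bag; for every edge, both endpoints lie together in some bag; and for every vertex, the bags containing it form a connected subtree. Here vertex h appears in no bag, so the decomposition is invalid.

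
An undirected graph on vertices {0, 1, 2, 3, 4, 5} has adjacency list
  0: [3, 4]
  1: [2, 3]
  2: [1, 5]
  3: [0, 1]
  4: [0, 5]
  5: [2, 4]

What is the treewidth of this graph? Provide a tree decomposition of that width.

Treewidth 2.
Bags: B1 = {0, 3, 4}  B2 = {3, 4, 5}  B3 = {2, 3, 5}  B4 = {1, 2, 3}
Tree: B1–B2, B2–B3, B3–B4

The largest bag has 3 vertices, giving width 2; this decomposition certifies tw(G) ≤ 2. For the lower bound, G contains the cycle 3–0–4–5–2–1–3, so G is not a forest; only forests have treewidth ≤ 1, hence tw(G) ≥ 2. The upper and lower bounds meet at 2, so that is the treewidth.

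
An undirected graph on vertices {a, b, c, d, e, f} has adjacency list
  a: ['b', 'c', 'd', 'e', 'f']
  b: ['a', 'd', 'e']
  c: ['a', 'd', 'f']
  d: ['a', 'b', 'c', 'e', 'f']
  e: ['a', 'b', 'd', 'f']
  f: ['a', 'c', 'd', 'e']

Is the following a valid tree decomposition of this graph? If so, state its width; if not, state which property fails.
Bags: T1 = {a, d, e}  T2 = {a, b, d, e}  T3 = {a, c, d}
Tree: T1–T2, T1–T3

A tree decomposition must satisfy three properties: every vertex lies in some bag; for every edge, both endpoints lie together in some bag; and for every vertex, the bags containing it form a connected subtree. Here vertex f appears in no bag, so the decomposition is invalid.

No — vertex f appears in no bag.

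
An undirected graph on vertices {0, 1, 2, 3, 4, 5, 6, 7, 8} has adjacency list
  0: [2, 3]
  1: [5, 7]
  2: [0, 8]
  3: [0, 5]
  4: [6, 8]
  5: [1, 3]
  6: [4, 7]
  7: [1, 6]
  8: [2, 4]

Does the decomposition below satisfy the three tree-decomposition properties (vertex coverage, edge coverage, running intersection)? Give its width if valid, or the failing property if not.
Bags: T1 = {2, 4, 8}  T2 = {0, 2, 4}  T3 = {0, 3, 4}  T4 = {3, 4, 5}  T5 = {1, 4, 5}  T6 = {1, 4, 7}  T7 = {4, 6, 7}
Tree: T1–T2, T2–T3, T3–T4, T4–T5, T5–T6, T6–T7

Checking the three conditions: (i) the bags cover all of {0, 1, 2, 3, 4, 5, 6, 7, 8}; (ii) for each edge, some bag contains both endpoints; (iii) the bags containing any fixed vertex form a subtree. All hold, so the decomposition is valid with width 3 − 1 = 2.

Yes; width 2.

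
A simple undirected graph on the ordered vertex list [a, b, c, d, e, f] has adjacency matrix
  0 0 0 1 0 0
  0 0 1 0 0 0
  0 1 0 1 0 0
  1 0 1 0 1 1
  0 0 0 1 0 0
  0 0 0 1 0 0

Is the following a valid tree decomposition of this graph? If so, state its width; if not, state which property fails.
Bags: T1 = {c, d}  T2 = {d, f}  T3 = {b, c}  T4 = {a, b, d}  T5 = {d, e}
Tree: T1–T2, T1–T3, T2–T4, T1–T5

A tree decomposition must satisfy three properties: every vertex lies in some bag; for every edge, both endpoints lie together in some bag; and for every vertex, the bags containing it form a connected subtree. Here bags containing vertex b are not connected in the tree, so the decomposition is invalid.

No — bags containing vertex b are not connected in the tree.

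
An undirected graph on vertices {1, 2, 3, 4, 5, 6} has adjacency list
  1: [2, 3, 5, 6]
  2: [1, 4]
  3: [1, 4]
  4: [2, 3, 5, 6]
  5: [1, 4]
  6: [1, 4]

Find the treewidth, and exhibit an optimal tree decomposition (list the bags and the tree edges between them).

Treewidth 2.
One optimal decomposition is:
Bags: B1 = {1, 4, 6}  B2 = {1, 3, 4}  B3 = {1, 4, 5}  B4 = {1, 2, 4}
Tree: B1–B2, B2–B3, B3–B4

Every bag has size at most 3, so the width is 3 − 1 = 2 and tw(G) ≤ 2. For the lower bound, G contains the cycle 6–1–3–4–6, so G is not a forest; only forests have treewidth ≤ 1, hence tw(G) ≥ 2. Therefore the treewidth is 2.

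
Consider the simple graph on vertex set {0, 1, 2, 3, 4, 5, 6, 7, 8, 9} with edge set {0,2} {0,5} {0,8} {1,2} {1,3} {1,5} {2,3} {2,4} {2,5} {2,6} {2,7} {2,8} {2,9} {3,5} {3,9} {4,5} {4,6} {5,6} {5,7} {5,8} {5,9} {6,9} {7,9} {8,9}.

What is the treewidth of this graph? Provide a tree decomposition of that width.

Treewidth 3.
One optimal decomposition is:
Bags: B1 = {1, 2, 3, 5}  B2 = {2, 3, 5, 9}  B3 = {2, 5, 7, 9}  B4 = {2, 5, 6, 9}  B5 = {2, 5, 8, 9}  B6 = {2, 4, 5, 6}  B7 = {0, 2, 5, 8}
Tree: B1–B2, B2–B3, B3–B4, B4–B5, B4–B6, B5–B7

Each bag holds 4 vertices, so the decomposition has width 3, which upper-bounds the treewidth. For the lower bound, the 4 vertices {0, 2, 5, 8} are pairwise adjacent, and any tree decomposition puts a clique entirely inside one bag — forcing width ≥ 3. The upper and lower bounds meet at 3, so that is the treewidth.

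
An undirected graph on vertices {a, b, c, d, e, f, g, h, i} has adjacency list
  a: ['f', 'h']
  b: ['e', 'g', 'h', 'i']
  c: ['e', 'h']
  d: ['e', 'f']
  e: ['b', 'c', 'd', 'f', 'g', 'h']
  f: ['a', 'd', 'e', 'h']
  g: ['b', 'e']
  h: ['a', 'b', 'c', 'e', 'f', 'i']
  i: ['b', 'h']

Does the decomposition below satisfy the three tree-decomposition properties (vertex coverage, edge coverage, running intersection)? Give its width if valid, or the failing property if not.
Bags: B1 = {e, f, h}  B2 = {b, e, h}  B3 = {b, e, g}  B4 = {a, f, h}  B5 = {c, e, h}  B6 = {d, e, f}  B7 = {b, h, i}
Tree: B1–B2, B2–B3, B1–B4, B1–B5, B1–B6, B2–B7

Yes; width 2.

Checking the three conditions: (i) the bags cover all of {a, b, c, d, e, f, g, h, i}; (ii) for each edge, some bag contains both endpoints; (iii) the bags containing any fixed vertex form a subtree. All hold, so the decomposition is valid with width 3 − 1 = 2.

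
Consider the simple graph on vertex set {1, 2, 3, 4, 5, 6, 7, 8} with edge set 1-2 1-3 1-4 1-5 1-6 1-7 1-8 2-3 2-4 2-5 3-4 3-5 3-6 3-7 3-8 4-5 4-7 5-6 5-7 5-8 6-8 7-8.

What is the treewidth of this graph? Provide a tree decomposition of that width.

The largest bag has 5 vertices, giving width 4; this decomposition certifies tw(G) ≤ 4. For the lower bound, the 5 vertices {1, 3, 5, 6, 8} are pairwise adjacent, and any tree decomposition puts a clique entirely inside one bag — forcing width ≥ 4. The upper and lower bounds meet at 4, so that is the treewidth.

Treewidth 4.
One optimal decomposition is:
Bags: B1 = {1, 3, 5, 7, 8}  B2 = {1, 3, 4, 5, 7}  B3 = {1, 2, 3, 4, 5}  B4 = {1, 3, 5, 6, 8}
Tree: B1–B2, B2–B3, B1–B4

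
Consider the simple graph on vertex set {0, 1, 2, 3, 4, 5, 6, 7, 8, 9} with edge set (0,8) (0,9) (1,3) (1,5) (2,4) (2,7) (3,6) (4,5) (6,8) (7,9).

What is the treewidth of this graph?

A width-2 tree decomposition is:
Bags: B1 = {0, 7, 9}  B2 = {0, 7, 8}  B3 = {6, 7, 8}  B4 = {3, 6, 7}  B5 = {1, 3, 7}  B6 = {1, 5, 7}  B7 = {4, 5, 7}  B8 = {2, 4, 7}
Tree: B1–B2, B2–B3, B3–B4, B4–B5, B5–B6, B6–B7, B7–B8
The largest bag has 3 vertices, giving width 2; this decomposition certifies tw(G) ≤ 2. Since 7–9–0–8–6–3–1–5–4–2–7 is a cycle in G, G is not acyclic. Forests are exactly the graphs of treewidth ≤ 1, so tw(G) ≥ 2. Combining the bounds, tw(G) = 2.

2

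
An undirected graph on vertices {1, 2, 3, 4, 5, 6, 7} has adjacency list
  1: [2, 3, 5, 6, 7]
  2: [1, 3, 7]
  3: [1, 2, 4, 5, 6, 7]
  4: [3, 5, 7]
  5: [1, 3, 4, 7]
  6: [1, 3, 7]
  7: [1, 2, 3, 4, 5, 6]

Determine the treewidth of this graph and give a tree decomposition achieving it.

The largest bag has 4 vertices, giving width 3; this decomposition certifies tw(G) ≤ 3. On the other hand G contains the 4-clique {1, 2, 3, 7}. A clique must lie in a single bag of any decomposition, so no decomposition can have width below 3. Hence tw(G) = 3 exactly.

Treewidth 3.
Bags: B1 = {1, 3, 5, 7}  B2 = {1, 2, 3, 7}  B3 = {1, 3, 6, 7}  B4 = {3, 4, 5, 7}
Tree: B1–B2, B2–B3, B1–B4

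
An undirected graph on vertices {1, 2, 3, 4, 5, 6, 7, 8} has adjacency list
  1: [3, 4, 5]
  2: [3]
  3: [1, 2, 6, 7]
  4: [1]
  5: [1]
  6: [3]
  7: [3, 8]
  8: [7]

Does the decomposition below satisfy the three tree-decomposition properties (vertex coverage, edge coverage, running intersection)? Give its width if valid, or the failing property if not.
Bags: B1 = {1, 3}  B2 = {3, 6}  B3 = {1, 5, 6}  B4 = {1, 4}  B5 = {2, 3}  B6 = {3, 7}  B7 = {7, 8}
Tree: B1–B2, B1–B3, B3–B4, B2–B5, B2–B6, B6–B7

No — bags containing vertex 6 are not connected in the tree.

A tree decomposition must satisfy three properties: every vertex lies in some bag; for every edge, both endpoints lie together in some bag; and for every vertex, the bags containing it form a connected subtree. Here bags containing vertex 6 are not connected in the tree, so the decomposition is invalid.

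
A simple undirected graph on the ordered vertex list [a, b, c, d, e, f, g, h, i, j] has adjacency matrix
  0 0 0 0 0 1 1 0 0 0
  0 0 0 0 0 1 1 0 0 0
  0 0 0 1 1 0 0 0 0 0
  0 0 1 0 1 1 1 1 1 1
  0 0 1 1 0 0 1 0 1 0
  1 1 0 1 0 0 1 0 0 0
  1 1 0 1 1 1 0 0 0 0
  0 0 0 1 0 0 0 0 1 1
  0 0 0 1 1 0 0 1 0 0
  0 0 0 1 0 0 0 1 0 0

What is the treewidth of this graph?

2

A width-2 tree decomposition is:
Bags: B1 = {d, f, g}  B2 = {d, e, g}  B3 = {c, d, e}  B4 = {a, f, g}  B5 = {d, e, i}  B6 = {d, h, i}  B7 = {b, f, g}  B8 = {d, h, j}
Tree: B1–B2, B2–B3, B1–B4, B2–B5, B5–B6, B1–B7, B6–B8
Each bag holds 3 vertices, so the decomposition has width 2, which upper-bounds the treewidth. On the other hand G contains the 3-clique {d, h, j}. A clique must lie in a single bag of any decomposition, so no decomposition can have width below 2. Combining the bounds, tw(G) = 2.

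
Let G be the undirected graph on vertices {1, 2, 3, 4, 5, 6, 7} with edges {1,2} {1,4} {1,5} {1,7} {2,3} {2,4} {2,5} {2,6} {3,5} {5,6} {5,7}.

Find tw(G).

2

A width-2 tree decomposition is:
Bags: B1 = {1, 2, 5}  B2 = {1, 2, 4}  B3 = {2, 3, 5}  B4 = {2, 5, 6}  B5 = {1, 5, 7}
Tree: B1–B2, B1–B3, B3–B4, B1–B5
Every bag has size at most 3, so the width is 3 − 1 = 2 and tw(G) ≤ 2. For the lower bound, the 3 vertices {1, 2, 4} are pairwise adjacent, and any tree decomposition puts a clique entirely inside one bag — forcing width ≥ 2. Combining the bounds, tw(G) = 2.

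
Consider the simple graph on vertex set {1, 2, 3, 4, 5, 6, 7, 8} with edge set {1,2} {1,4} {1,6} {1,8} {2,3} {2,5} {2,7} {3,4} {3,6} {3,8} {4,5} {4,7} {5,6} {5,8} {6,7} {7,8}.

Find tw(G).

4

A width-4 tree decomposition is:
Bags: B1 = {2, 4, 5, 6, 8}  B2 = {2, 3, 4, 6, 8}  B3 = {2, 4, 6, 7, 8}  B4 = {1, 2, 4, 6, 8}
Tree: B1–B2, B2–B3, B3–B4
Each bag holds 5 vertices, so the decomposition has width 4, which upper-bounds the treewidth. For the lower bound: the 5 vertex sets {5,6}, {3,8}, {4,7}, {2}, {1} are disjoint, each induces a connected subgraph, and every pair is joined by at least one edge of G. Contracting each set to a single vertex therefore yields K_{5} as a minor, and since treewidth is minor-monotone, tw(G) ≥ tw(K_{5}) = 4. Hence tw(G) = 4 exactly.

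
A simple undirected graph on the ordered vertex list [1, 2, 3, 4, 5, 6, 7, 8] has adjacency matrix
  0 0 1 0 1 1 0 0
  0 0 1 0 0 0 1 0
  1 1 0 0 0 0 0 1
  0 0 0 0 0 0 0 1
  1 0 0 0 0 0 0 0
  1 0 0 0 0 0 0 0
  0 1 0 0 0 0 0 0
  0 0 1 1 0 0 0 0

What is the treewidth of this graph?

1

A width-1 tree decomposition is:
Bags: B1 = {2, 3}  B2 = {1, 3}  B3 = {1, 6}  B4 = {2, 7}  B5 = {3, 8}  B6 = {1, 5}  B7 = {4, 8}
Tree: B1–B2, B2–B3, B1–B4, B1–B5, B3–B6, B5–B7
The largest bag has 2 vertices, giving width 1; this decomposition certifies tw(G) ≤ 1. G has an edge, so its treewidth is at least 1. Combining the bounds, tw(G) = 1.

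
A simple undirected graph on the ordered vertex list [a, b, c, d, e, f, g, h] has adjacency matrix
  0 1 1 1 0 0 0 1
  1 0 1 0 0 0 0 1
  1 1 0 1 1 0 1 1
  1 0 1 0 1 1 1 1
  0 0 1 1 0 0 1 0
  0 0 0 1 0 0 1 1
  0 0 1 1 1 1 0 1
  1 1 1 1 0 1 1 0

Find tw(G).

3

A width-3 tree decomposition is:
Bags: B1 = {a, b, c, h}  B2 = {a, c, d, h}  B3 = {c, d, g, h}  B4 = {d, f, g, h}  B5 = {c, d, e, g}
Tree: B1–B2, B2–B3, B3–B4, B3–B5
Every bag has size at most 4, so the width is 4 − 1 = 3 and tw(G) ≤ 3. On the other hand G contains the 4-clique {c, d, e, g}. A clique must lie in a single bag of any decomposition, so no decomposition can have width below 3. The upper and lower bounds meet at 3, so that is the treewidth.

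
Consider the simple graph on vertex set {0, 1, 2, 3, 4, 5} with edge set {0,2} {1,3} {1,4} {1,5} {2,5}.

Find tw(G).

1

A width-1 tree decomposition is:
Bags: B1 = {1, 5}  B2 = {1, 4}  B3 = {2, 5}  B4 = {0, 2}  B5 = {1, 3}
Tree: B1–B2, B1–B3, B3–B4, B1–B5
The largest bag has 2 vertices, giving width 1; this decomposition certifies tw(G) ≤ 1. Any graph with an edge has treewidth ≥ 1, and G has the edge 1–5. The upper and lower bounds meet at 1, so that is the treewidth.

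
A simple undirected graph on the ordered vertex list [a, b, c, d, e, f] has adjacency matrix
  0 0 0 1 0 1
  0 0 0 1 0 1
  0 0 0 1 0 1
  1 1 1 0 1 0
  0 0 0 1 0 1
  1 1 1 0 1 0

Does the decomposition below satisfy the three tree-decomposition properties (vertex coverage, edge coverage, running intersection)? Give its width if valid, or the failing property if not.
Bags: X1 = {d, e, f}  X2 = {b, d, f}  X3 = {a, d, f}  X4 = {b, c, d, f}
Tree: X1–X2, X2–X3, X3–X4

A tree decomposition must satisfy three properties: every vertex lies in some bag; for every edge, both endpoints lie together in some bag; and for every vertex, the bags containing it form a connected subtree. Here bags containing vertex b are not connected in the tree, so the decomposition is invalid.

No — bags containing vertex b are not connected in the tree.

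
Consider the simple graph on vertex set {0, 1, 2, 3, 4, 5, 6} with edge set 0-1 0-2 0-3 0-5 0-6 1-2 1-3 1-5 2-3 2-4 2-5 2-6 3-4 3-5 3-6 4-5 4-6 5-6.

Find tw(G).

A width-4 tree decomposition is:
Bags: B1 = {0, 1, 2, 3, 5}  B2 = {0, 2, 3, 5, 6}  B3 = {2, 3, 4, 5, 6}
Tree: B1–B2, B2–B3
The largest bag has 5 vertices, giving width 4; this decomposition certifies tw(G) ≤ 4. On the other hand G contains the 5-clique {0, 1, 2, 3, 5}. A clique must lie in a single bag of any decomposition, so no decomposition can have width below 4. The upper and lower bounds meet at 4, so that is the treewidth.

4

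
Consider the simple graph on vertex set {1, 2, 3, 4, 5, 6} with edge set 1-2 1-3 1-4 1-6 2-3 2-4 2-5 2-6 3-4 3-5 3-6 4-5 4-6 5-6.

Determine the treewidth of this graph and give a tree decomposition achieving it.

Every bag has size at most 5, so the width is 5 − 1 = 4 and tw(G) ≤ 4. On the other hand G contains the 5-clique {1, 2, 3, 4, 6}. A clique must lie in a single bag of any decomposition, so no decomposition can have width below 4. Hence tw(G) = 4 exactly.

Treewidth 4.
Bags: B1 = {2, 3, 4, 5, 6}  B2 = {1, 2, 3, 4, 6}
Tree: B1–B2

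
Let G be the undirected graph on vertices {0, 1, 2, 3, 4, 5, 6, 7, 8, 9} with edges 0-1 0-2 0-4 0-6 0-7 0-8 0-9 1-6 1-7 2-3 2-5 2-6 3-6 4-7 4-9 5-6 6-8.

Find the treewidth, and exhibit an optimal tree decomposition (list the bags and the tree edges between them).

Treewidth 2.
Bags: B1 = {0, 2, 6}  B2 = {0, 1, 6}  B3 = {0, 1, 7}  B4 = {2, 3, 6}  B5 = {0, 4, 7}  B6 = {0, 6, 8}  B7 = {0, 4, 9}  B8 = {2, 5, 6}
Tree: B1–B2, B2–B3, B1–B4, B3–B5, B2–B6, B5–B7, B4–B8

Every bag has size at most 3, so the width is 3 − 1 = 2 and tw(G) ≤ 2. For the lower bound, the 3 vertices {0, 4, 9} are pairwise adjacent, and any tree decomposition puts a clique entirely inside one bag — forcing width ≥ 2. Hence tw(G) = 2 exactly.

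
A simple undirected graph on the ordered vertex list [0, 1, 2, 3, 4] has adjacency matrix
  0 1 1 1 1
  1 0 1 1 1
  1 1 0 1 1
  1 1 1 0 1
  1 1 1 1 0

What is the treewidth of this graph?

4

A width-4 tree decomposition is:
Bags: B1 = {0, 1, 2, 3, 4}
Tree: (single bag)
With just one bag of size 5, the width is 5 − 1 = 4, so tw(G) ≤ 4. For the lower bound, the 5 vertices {0, 1, 2, 3, 4} are pairwise adjacent, and any tree decomposition puts a clique entirely inside one bag — forcing width ≥ 4. Therefore the treewidth is 4.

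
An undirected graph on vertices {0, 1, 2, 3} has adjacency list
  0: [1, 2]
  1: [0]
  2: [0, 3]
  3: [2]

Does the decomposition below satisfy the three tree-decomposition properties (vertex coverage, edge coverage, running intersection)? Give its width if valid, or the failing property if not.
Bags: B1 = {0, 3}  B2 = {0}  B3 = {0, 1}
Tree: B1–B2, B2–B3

No — vertex 2 appears in no bag.

A tree decomposition must satisfy three properties: every vertex lies in some bag; for every edge, both endpoints lie together in some bag; and for every vertex, the bags containing it form a connected subtree. Here vertex 2 appears in no bag, so the decomposition is invalid.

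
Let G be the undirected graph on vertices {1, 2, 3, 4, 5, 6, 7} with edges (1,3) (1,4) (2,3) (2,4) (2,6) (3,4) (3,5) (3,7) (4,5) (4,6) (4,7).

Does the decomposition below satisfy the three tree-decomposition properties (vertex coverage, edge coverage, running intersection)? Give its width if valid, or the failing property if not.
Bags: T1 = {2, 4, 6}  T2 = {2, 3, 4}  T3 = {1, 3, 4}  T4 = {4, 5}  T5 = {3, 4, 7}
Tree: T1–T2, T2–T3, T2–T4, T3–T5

A tree decomposition must satisfy three properties: every vertex lies in some bag; for every edge, both endpoints lie together in some bag; and for every vertex, the bags containing it form a connected subtree. Here edge (3,5) lies in no bag, so the decomposition is invalid.

No — edge (3,5) lies in no bag.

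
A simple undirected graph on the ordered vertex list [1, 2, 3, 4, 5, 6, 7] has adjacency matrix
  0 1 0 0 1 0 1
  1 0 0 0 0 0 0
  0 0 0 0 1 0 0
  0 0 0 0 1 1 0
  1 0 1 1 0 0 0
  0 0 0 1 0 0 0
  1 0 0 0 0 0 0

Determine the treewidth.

A width-1 tree decomposition is:
Bags: B1 = {1, 5}  B2 = {3, 5}  B3 = {1, 2}  B4 = {4, 5}  B5 = {4, 6}  B6 = {1, 7}
Tree: B1–B2, B1–B3, B1–B4, B4–B5, B3–B6
Each bag holds 2 vertices, so the decomposition has width 1, which upper-bounds the treewidth. G has an edge, so its treewidth is at least 1. Combining the bounds, tw(G) = 1.

1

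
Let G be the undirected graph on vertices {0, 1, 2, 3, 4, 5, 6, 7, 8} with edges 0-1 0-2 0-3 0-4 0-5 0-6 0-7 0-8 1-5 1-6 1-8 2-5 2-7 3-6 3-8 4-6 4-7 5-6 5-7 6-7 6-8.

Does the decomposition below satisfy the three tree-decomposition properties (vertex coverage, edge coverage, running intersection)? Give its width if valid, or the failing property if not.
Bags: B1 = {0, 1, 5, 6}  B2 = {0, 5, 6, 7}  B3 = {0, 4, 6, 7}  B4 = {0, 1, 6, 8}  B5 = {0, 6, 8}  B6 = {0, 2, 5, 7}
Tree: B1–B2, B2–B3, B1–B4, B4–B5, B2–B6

No — vertex 3 appears in no bag.

A tree decomposition must satisfy three properties: every vertex lies in some bag; for every edge, both endpoints lie together in some bag; and for every vertex, the bags containing it form a connected subtree. Here vertex 3 appears in no bag, so the decomposition is invalid.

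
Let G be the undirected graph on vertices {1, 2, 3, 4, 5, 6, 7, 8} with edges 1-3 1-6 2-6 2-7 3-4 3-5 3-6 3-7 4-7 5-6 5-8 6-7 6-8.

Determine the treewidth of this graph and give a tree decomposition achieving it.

Every bag has size at most 3, so the width is 3 − 1 = 2 and tw(G) ≤ 2. For the lower bound, the 3 vertices {3, 4, 7} are pairwise adjacent, and any tree decomposition puts a clique entirely inside one bag — forcing width ≥ 2. The upper and lower bounds meet at 2, so that is the treewidth.

Treewidth 2.
Bags: B1 = {3, 5, 6}  B2 = {5, 6, 8}  B3 = {3, 6, 7}  B4 = {1, 3, 6}  B5 = {3, 4, 7}  B6 = {2, 6, 7}
Tree: B1–B2, B1–B3, B3–B4, B3–B5, B3–B6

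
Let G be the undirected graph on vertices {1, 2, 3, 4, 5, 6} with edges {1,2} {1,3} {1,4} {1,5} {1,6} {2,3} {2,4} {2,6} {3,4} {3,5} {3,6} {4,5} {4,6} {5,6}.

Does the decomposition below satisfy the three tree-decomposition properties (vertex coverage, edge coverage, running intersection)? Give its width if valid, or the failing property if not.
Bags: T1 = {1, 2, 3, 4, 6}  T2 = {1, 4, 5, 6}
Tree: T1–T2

No — edge (3,5) lies in no bag.

A tree decomposition must satisfy three properties: every vertex lies in some bag; for every edge, both endpoints lie together in some bag; and for every vertex, the bags containing it form a connected subtree. Here edge (3,5) lies in no bag, so the decomposition is invalid.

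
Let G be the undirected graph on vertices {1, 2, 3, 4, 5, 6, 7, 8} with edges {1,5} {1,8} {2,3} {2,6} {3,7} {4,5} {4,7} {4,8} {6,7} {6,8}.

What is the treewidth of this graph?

A width-2 tree decomposition is:
Bags: B1 = {2, 3, 7}  B2 = {2, 6, 7}  B3 = {4, 6, 7}  B4 = {4, 6, 8}  B5 = {4, 5, 8}  B6 = {1, 5, 8}
Tree: B1–B2, B2–B3, B3–B4, B4–B5, B5–B6
The largest bag has 3 vertices, giving width 2; this decomposition certifies tw(G) ≤ 2. Since 3–2–6–7–3 is a cycle in G, G is not acyclic. Forests are exactly the graphs of treewidth ≤ 1, so tw(G) ≥ 2. Hence tw(G) = 2 exactly.

2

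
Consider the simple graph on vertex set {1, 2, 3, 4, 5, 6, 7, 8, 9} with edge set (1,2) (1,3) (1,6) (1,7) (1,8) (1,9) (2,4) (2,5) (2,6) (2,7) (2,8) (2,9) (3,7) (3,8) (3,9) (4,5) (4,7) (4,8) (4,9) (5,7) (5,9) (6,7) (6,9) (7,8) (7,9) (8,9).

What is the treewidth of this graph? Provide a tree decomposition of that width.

Every bag has size at most 5, so the width is 5 − 1 = 4 and tw(G) ≤ 4. On the other hand G contains the 5-clique {1, 2, 7, 8, 9}. A clique must lie in a single bag of any decomposition, so no decomposition can have width below 4. Therefore the treewidth is 4.

Treewidth 4.
Bags: B1 = {1, 2, 7, 8, 9}  B2 = {2, 4, 7, 8, 9}  B3 = {1, 3, 7, 8, 9}  B4 = {2, 4, 5, 7, 9}  B5 = {1, 2, 6, 7, 9}
Tree: B1–B2, B1–B3, B2–B4, B1–B5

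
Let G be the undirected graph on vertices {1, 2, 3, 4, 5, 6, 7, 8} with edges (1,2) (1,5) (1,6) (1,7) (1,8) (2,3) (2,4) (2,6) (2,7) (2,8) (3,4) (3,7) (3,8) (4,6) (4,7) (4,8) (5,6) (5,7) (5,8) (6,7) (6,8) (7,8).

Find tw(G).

4

A width-4 tree decomposition is:
Bags: B1 = {2, 3, 4, 7, 8}  B2 = {2, 4, 6, 7, 8}  B3 = {1, 2, 6, 7, 8}  B4 = {1, 5, 6, 7, 8}
Tree: B1–B2, B2–B3, B3–B4
The largest bag has 5 vertices, giving width 4; this decomposition certifies tw(G) ≤ 4. On the other hand G contains the 5-clique {1, 2, 6, 7, 8}. A clique must lie in a single bag of any decomposition, so no decomposition can have width below 4. The upper and lower bounds meet at 4, so that is the treewidth.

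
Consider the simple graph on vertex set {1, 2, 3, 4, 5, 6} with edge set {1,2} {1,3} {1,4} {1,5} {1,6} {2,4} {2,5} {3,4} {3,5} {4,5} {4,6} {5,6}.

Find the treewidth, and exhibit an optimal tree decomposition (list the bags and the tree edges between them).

Treewidth 3.
One optimal decomposition is:
Bags: B1 = {1, 3, 4, 5}  B2 = {1, 2, 4, 5}  B3 = {1, 4, 5, 6}
Tree: B1–B2, B1–B3

Every bag has size at most 4, so the width is 4 − 1 = 3 and tw(G) ≤ 3. On the other hand G contains the 4-clique {1, 2, 4, 5}. A clique must lie in a single bag of any decomposition, so no decomposition can have width below 3. Hence tw(G) = 3 exactly.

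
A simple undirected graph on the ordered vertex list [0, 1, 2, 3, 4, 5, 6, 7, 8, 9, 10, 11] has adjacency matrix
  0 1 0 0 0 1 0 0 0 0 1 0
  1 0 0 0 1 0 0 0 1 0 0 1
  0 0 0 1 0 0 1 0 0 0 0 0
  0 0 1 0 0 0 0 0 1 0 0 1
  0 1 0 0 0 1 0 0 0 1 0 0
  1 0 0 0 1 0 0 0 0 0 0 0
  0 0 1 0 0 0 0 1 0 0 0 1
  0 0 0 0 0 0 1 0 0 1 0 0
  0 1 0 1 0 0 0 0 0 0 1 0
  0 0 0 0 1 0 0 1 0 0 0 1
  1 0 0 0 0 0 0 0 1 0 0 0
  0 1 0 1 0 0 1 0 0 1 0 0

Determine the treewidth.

3

A width-3 tree decomposition is:
Bags: B1 = {0, 4, 5, 10}  B2 = {0, 1, 4, 10}  B3 = {1, 4, 8, 10}  B4 = {1, 4, 8, 9}  B5 = {1, 8, 9, 11}  B6 = {3, 8, 9, 11}  B7 = {3, 7, 9, 11}  B8 = {3, 6, 7, 11}  B9 = {2, 3, 6, 7}
Tree: B1–B2, B2–B3, B3–B4, B4–B5, B5–B6, B6–B7, B7–B8, B8–B9
Each bag holds 4 vertices, so the decomposition has width 3, which upper-bounds the treewidth. For the lower bound: the 4 vertex sets {0,5,10}, {4}, {1}, {3,8,9,11} are disjoint, each induces a connected subgraph, and every pair is joined by at least one edge of G. Contracting each set to a single vertex therefore yields K_{4} as a minor, and since treewidth is minor-monotone, tw(G) ≥ tw(K_{4}) = 3. Therefore the treewidth is 3.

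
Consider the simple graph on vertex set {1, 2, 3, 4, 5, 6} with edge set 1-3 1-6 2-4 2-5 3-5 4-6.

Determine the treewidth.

2

A width-2 tree decomposition is:
Bags: B1 = {2, 3, 5}  B2 = {1, 2, 3}  B3 = {1, 2, 6}  B4 = {2, 4, 6}
Tree: B1–B2, B2–B3, B3–B4
Each bag holds 3 vertices, so the decomposition has width 2, which upper-bounds the treewidth. For the lower bound, G contains the cycle 2–5–3–1–6–4–2, so G is not a forest; only forests have treewidth ≤ 1, hence tw(G) ≥ 2. The upper and lower bounds meet at 2, so that is the treewidth.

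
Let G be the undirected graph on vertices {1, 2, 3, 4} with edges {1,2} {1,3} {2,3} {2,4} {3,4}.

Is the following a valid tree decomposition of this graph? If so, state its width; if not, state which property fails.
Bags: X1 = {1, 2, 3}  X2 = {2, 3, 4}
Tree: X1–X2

Yes; width 2.

Checking the three conditions: (i) the bags cover all of {1, 2, 3, 4}; (ii) for each edge, some bag contains both endpoints; (iii) the bags containing any fixed vertex form a subtree. All hold, so the decomposition is valid with width 3 − 1 = 2.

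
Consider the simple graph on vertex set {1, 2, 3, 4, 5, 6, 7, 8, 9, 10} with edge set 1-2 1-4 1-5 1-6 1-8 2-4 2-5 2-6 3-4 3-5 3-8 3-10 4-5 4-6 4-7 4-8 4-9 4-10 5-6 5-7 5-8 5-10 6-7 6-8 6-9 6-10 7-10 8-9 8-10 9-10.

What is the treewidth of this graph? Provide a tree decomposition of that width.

Treewidth 4.
One optimal decomposition is:
Bags: B1 = {1, 4, 5, 6, 8}  B2 = {4, 5, 6, 8, 10}  B3 = {3, 4, 5, 8, 10}  B4 = {4, 6, 8, 9, 10}  B5 = {4, 5, 6, 7, 10}  B6 = {1, 2, 4, 5, 6}
Tree: B1–B2, B2–B3, B2–B4, B2–B5, B1–B6

Every bag has size at most 5, so the width is 5 − 1 = 4 and tw(G) ≤ 4. Conversely, {4, 6, 8, 9, 10} is a clique of size 5, and the vertices of any clique must share a bag in every tree decomposition; so some bag has ≥ 5 vertices and tw(G) ≥ 4. Hence tw(G) = 4 exactly.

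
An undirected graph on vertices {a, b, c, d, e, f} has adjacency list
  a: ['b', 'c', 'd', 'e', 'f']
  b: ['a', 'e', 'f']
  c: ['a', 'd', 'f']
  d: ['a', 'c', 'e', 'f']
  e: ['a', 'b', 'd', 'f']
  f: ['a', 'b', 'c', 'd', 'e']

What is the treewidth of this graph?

A width-3 tree decomposition is:
Bags: B1 = {a, d, e, f}  B2 = {a, b, e, f}  B3 = {a, c, d, f}
Tree: B1–B2, B1–B3
Each bag holds 4 vertices, so the decomposition has width 3, which upper-bounds the treewidth. Conversely, {a, d, e, f} is a clique of size 4, and the vertices of any clique must share a bag in every tree decomposition; so some bag has ≥ 4 vertices and tw(G) ≥ 3. Combining the bounds, tw(G) = 3.

3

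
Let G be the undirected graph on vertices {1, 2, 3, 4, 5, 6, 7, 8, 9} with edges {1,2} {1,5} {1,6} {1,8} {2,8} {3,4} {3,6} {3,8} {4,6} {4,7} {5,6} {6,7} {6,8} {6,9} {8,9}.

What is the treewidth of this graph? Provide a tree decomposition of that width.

The largest bag has 3 vertices, giving width 2; this decomposition certifies tw(G) ≤ 2. On the other hand G contains the 3-clique {1, 2, 8}. A clique must lie in a single bag of any decomposition, so no decomposition can have width below 2. Hence tw(G) = 2 exactly.

Treewidth 2.
One such decomposition:
Bags: B1 = {1, 6, 8}  B2 = {3, 6, 8}  B3 = {3, 4, 6}  B4 = {6, 8, 9}  B5 = {1, 2, 8}  B6 = {1, 5, 6}  B7 = {4, 6, 7}
Tree: B1–B2, B2–B3, B2–B4, B1–B5, B1–B6, B3–B7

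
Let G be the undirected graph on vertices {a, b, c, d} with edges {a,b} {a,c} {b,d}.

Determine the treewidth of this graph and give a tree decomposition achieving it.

Treewidth 1.
One such decomposition:
Bags: B1 = {b, d}  B2 = {a, b}  B3 = {a, c}
Tree: B1–B2, B2–B3

Every bag has size at most 2, so the width is 2 − 1 = 1 and tw(G) ≤ 1. G has an edge, so its treewidth is at least 1. The upper and lower bounds meet at 1, so that is the treewidth.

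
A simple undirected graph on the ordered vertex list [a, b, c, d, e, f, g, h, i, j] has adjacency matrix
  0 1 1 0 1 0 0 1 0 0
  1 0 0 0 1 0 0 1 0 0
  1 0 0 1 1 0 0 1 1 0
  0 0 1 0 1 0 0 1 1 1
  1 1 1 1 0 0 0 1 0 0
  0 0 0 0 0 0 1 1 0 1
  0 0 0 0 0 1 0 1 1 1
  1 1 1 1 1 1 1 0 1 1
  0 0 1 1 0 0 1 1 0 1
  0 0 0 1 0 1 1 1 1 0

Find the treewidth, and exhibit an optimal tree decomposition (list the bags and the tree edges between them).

Treewidth 3.
One such decomposition:
Bags: B1 = {c, d, e, h}  B2 = {a, c, e, h}  B3 = {a, b, e, h}  B4 = {c, d, h, i}  B5 = {d, h, i, j}  B6 = {g, h, i, j}  B7 = {f, g, h, j}
Tree: B1–B2, B2–B3, B1–B4, B4–B5, B5–B6, B6–B7

Each bag holds 4 vertices, so the decomposition has width 3, which upper-bounds the treewidth. Conversely, {d, h, i, j} is a clique of size 4, and the vertices of any clique must share a bag in every tree decomposition; so some bag has ≥ 4 vertices and tw(G) ≥ 3. Therefore the treewidth is 3.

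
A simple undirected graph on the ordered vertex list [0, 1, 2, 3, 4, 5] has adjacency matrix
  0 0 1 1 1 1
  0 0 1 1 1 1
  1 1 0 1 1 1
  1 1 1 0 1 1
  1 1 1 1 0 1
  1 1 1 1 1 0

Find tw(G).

A width-4 tree decomposition is:
Bags: B1 = {0, 2, 3, 4, 5}  B2 = {1, 2, 3, 4, 5}
Tree: B1–B2
The largest bag has 5 vertices, giving width 4; this decomposition certifies tw(G) ≤ 4. For the lower bound, the 5 vertices {0, 2, 3, 4, 5} are pairwise adjacent, and any tree decomposition puts a clique entirely inside one bag — forcing width ≥ 4. Therefore the treewidth is 4.

4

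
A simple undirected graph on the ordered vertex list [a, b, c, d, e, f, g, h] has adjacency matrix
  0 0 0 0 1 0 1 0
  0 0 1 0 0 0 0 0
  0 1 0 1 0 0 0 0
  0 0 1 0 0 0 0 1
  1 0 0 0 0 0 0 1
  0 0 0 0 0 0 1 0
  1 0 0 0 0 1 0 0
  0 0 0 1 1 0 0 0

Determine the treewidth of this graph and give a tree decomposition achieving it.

Every bag has size at most 2, so the width is 2 − 1 = 1 and tw(G) ≤ 1. Any graph with an edge has treewidth ≥ 1, and G has the edge f–g. Therefore the treewidth is 1.

Treewidth 1.
Bags: B1 = {f, g}  B2 = {a, g}  B3 = {a, e}  B4 = {e, h}  B5 = {d, h}  B6 = {c, d}  B7 = {b, c}
Tree: B1–B2, B2–B3, B3–B4, B4–B5, B5–B6, B6–B7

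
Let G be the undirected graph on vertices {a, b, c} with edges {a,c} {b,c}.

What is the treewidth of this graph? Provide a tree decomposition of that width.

Treewidth 1.
Bags: B1 = {a, c}  B2 = {b, c}
Tree: B1–B2

Every bag has size at most 2, so the width is 2 − 1 = 1 and tw(G) ≤ 1. Any graph with an edge has treewidth ≥ 1, and G has the edge c–a. Hence tw(G) = 1 exactly.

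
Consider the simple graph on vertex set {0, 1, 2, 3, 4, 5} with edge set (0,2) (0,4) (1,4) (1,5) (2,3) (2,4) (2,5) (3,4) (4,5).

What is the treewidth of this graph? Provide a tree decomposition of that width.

Treewidth 2.
Bags: B1 = {0, 2, 4}  B2 = {2, 3, 4}  B3 = {2, 4, 5}  B4 = {1, 4, 5}
Tree: B1–B2, B2–B3, B3–B4

Every bag has size at most 3, so the width is 3 − 1 = 2 and tw(G) ≤ 2. Conversely, {1, 4, 5} is a clique of size 3, and the vertices of any clique must share a bag in every tree decomposition; so some bag has ≥ 3 vertices and tw(G) ≥ 2. The upper and lower bounds meet at 2, so that is the treewidth.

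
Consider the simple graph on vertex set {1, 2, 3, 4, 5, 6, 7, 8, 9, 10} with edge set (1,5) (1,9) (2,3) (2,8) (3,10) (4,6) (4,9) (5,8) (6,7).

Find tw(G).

1

A width-1 tree decomposition is:
Bags: B1 = {6, 7}  B2 = {4, 6}  B3 = {4, 9}  B4 = {1, 9}  B5 = {1, 5}  B6 = {5, 8}  B7 = {2, 8}  B8 = {2, 3}  B9 = {3, 10}
Tree: B1–B2, B2–B3, B3–B4, B4–B5, B5–B6, B6–B7, B7–B8, B8–B9
The largest bag has 2 vertices, giving width 1; this decomposition certifies tw(G) ≤ 1. Since G has at least one edge (e.g. 7–6), it is not an edgeless graph, so tw(G) ≥ 1. Therefore the treewidth is 1.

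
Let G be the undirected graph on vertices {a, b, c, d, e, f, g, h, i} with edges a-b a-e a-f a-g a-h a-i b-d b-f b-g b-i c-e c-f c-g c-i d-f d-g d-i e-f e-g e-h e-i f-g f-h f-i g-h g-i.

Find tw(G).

A width-4 tree decomposition is:
Bags: B1 = {a, e, f, g, i}  B2 = {a, b, f, g, i}  B3 = {a, e, f, g, h}  B4 = {b, d, f, g, i}  B5 = {c, e, f, g, i}
Tree: B1–B2, B1–B3, B2–B4, B1–B5
Every bag has size at most 5, so the width is 5 − 1 = 4 and tw(G) ≤ 4. For the lower bound, the 5 vertices {a, e, f, g, h} are pairwise adjacent, and any tree decomposition puts a clique entirely inside one bag — forcing width ≥ 4. Combining the bounds, tw(G) = 4.

4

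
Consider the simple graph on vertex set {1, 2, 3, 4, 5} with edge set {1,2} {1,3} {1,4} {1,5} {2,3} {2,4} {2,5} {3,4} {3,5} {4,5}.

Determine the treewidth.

4

A width-4 tree decomposition is:
Bags: B1 = {1, 2, 3, 4, 5}
Tree: (single bag)
A single bag containing all 5 vertices is trivially a valid decomposition of width 4. On the other hand G contains the 5-clique {1, 2, 3, 4, 5}. A clique must lie in a single bag of any decomposition, so no decomposition can have width below 4. The upper and lower bounds meet at 4, so that is the treewidth.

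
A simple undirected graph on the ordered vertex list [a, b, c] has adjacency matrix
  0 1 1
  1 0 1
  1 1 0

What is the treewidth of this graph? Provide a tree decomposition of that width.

A single bag containing all 3 vertices is trivially a valid decomposition of width 2. On the other hand G contains the 3-clique {a, b, c}. A clique must lie in a single bag of any decomposition, so no decomposition can have width below 2. The upper and lower bounds meet at 2, so that is the treewidth.

Treewidth 2.
Bags: B1 = {a, b, c}
Tree: (single bag)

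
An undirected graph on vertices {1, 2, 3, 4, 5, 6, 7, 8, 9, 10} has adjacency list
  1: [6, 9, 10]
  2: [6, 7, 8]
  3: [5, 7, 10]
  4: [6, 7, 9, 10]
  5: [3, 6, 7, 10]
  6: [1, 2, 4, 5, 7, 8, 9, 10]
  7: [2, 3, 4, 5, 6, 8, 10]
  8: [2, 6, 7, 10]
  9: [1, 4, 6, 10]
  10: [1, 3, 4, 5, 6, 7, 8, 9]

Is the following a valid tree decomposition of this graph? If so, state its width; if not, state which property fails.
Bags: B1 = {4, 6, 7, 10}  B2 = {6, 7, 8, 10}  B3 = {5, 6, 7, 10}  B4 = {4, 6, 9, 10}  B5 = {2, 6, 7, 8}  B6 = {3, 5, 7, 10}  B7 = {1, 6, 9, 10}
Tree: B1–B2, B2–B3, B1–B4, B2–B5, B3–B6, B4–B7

Every vertex of G appears in some bag (union = {1, 2, 3, 4, 5, 6, 7, 8, 9, 10}); every edge is covered by a bag; and for each vertex v the set of bags containing v is connected in the bag tree. The decomposition is therefore valid. The largest bag has 4 vertices, so the width is 3.

Yes; width 3.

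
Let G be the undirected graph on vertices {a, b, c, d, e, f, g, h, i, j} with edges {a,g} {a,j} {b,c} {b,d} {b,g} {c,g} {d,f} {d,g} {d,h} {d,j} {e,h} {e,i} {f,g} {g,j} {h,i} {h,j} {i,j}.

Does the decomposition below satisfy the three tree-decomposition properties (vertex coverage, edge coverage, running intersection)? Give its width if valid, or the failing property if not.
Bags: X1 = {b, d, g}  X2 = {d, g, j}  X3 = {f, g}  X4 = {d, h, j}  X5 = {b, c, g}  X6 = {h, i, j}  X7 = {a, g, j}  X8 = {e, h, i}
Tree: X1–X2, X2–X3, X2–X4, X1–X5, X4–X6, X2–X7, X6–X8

A tree decomposition must satisfy three properties: every vertex lies in some bag; for every edge, both endpoints lie together in some bag; and for every vertex, the bags containing it form a connected subtree. Here edge (d,f) lies in no bag, so the decomposition is invalid.

No — edge (d,f) lies in no bag.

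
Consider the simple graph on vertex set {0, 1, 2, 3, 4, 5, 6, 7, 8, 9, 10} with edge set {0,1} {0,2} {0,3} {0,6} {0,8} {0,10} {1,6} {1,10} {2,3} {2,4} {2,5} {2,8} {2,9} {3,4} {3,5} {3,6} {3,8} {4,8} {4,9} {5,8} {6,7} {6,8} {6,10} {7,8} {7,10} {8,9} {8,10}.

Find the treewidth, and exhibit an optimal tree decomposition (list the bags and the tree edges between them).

Every bag has size at most 4, so the width is 4 − 1 = 3 and tw(G) ≤ 3. On the other hand G contains the 4-clique {2, 4, 8, 9}. A clique must lie in a single bag of any decomposition, so no decomposition can have width below 3. Hence tw(G) = 3 exactly.

Treewidth 3.
Bags: B1 = {0, 2, 3, 8}  B2 = {2, 3, 4, 8}  B3 = {0, 3, 6, 8}  B4 = {0, 6, 8, 10}  B5 = {0, 1, 6, 10}  B6 = {2, 4, 8, 9}  B7 = {6, 7, 8, 10}  B8 = {2, 3, 5, 8}
Tree: B1–B2, B1–B3, B3–B4, B4–B5, B2–B6, B4–B7, B1–B8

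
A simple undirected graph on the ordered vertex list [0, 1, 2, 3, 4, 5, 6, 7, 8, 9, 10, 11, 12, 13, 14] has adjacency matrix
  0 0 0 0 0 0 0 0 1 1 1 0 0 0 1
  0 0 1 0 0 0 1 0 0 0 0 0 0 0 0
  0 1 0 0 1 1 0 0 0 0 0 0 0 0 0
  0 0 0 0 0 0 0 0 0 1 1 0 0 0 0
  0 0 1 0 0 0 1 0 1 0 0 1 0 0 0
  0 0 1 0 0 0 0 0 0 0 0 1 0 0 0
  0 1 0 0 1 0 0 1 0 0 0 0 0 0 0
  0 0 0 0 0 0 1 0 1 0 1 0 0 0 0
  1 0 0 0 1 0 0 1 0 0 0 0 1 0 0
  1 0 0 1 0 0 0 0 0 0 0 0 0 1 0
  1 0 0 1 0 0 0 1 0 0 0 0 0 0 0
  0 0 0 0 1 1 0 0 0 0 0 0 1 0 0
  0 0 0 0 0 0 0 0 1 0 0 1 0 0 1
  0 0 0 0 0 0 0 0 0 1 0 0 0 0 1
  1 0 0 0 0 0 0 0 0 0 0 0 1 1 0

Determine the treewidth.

3

A width-3 tree decomposition is:
Bags: B1 = {3, 9, 13, 14}  B2 = {0, 3, 9, 14}  B3 = {0, 3, 10, 14}  B4 = {0, 10, 12, 14}  B5 = {0, 8, 10, 12}  B6 = {7, 8, 10, 12}  B7 = {7, 8, 11, 12}  B8 = {4, 7, 8, 11}  B9 = {4, 6, 7, 11}  B10 = {4, 5, 6, 11}  B11 = {2, 4, 5, 6}  B12 = {1, 2, 5, 6}
Tree: B1–B2, B2–B3, B3–B4, B4–B5, B5–B6, B6–B7, B7–B8, B8–B9, B9–B10, B10–B11, B11–B12
The largest bag has 4 vertices, giving width 3; this decomposition certifies tw(G) ≤ 3. For the lower bound: the 4 vertex sets {3,9,13}, {14}, {0}, {7,8,10,12} are disjoint, each induces a connected subgraph, and every pair is joined by at least one edge of G. Contracting each set to a single vertex therefore yields K_{4} as a minor, and since treewidth is minor-monotone, tw(G) ≥ tw(K_{4}) = 3. The upper and lower bounds meet at 3, so that is the treewidth.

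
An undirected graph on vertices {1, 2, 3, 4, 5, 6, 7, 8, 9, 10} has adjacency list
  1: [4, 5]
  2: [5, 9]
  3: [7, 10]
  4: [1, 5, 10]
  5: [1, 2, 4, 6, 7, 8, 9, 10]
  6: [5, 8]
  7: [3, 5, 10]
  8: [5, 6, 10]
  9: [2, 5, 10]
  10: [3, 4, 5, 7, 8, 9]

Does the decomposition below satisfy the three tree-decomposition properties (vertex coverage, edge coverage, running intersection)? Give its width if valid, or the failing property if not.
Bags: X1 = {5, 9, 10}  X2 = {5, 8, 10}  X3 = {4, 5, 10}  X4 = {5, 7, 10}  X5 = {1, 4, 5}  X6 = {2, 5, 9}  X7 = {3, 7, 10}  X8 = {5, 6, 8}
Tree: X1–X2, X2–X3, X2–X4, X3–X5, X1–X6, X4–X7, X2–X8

Checking the three conditions: (i) the bags cover all of {1, 2, 3, 4, 5, 6, 7, 8, 9, 10}; (ii) for each edge, some bag contains both endpoints; (iii) the bags containing any fixed vertex form a subtree. All hold, so the decomposition is valid with width 3 − 1 = 2.

Yes; width 2.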